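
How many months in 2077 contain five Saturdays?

4

A month has five Saturdays exactly when Saturday falls within its first (length − 28) days.
Jan: 31 days, starts Fri → 5 of Fri, Sat, Sun ✓
Feb: 28 days, starts Mon → 5 of (none)
Mar: 31 days, starts Mon → 5 of Mon, Tue, Wed
Apr: 30 days, starts Thu → 5 of Thu, Fri
May: 31 days, starts Sat → 5 of Sat, Sun, Mon ✓
Jun: 30 days, starts Tue → 5 of Tue, Wed
Jul: 31 days, starts Thu → 5 of Thu, Fri, Sat ✓
Aug: 31 days, starts Sun → 5 of Sun, Mon, Tue
Sep: 30 days, starts Wed → 5 of Wed, Thu
Oct: 31 days, starts Fri → 5 of Fri, Sat, Sun ✓
Nov: 30 days, starts Mon → 5 of Mon, Tue
Dec: 31 days, starts Wed → 5 of Wed, Thu, Fri
Months with five Saturdays: Jan, May, Jul, Oct.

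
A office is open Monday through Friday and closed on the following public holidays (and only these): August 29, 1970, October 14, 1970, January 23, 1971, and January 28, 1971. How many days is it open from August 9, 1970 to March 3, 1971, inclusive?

146 business days

August 9, 1970 is a Sunday.
The range spans 207 days (inclusive of both endpoints).
207 = 7 × 29 + 4, so there are 29 full weeks plus 4 extra days.
Each full week contributes 5 weekdays (Mon–Fri): 29 × 5 = 145.
The 4 extra days are Sunday, Monday, Tuesday, Wednesday — 3 of them qualify.
Total: 145 + 3 = 148.
Holidays: August 29, 1970 (Sat); October 14, 1970 (Wed); January 23, 1971 (Sat); January 28, 1971 (Thu).
2 of the 4 holidays fall on weekdays; the rest are weekends and were already excluded.
Business days: 148 − 2 = 146.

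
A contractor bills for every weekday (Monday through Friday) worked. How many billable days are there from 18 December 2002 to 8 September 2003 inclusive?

18 December 2002 is a Wednesday.
The range spans 265 days (inclusive of both endpoints).
265 = 7 × 37 + 6, so there are 37 full weeks plus 6 extra days.
Each full week contributes 5 weekdays (Mon–Fri): 37 × 5 = 185.
The 6 extra days are Wednesday, Thursday, Friday, Saturday, Sunday, Monday — 4 of them qualify.
Total: 185 + 4 = 189.

189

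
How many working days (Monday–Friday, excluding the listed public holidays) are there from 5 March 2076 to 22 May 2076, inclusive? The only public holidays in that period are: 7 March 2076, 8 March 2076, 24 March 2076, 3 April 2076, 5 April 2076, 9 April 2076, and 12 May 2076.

53 working days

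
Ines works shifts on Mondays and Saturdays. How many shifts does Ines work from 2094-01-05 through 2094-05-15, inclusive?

37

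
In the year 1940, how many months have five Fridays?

A month has five Fridays exactly when Friday falls within its first (length − 28) days.
Jan: 31 days, starts Mon → 5 of Mon, Tue, Wed
Feb: 29 days, starts Thu → 5 of Thu
Mar: 31 days, starts Fri → 5 of Fri, Sat, Sun ✓
Apr: 30 days, starts Mon → 5 of Mon, Tue
May: 31 days, starts Wed → 5 of Wed, Thu, Fri ✓
Jun: 30 days, starts Sat → 5 of Sat, Sun
Jul: 31 days, starts Mon → 5 of Mon, Tue, Wed
Aug: 31 days, starts Thu → 5 of Thu, Fri, Sat ✓
Sep: 30 days, starts Sun → 5 of Sun, Mon
Oct: 31 days, starts Tue → 5 of Tue, Wed, Thu
Nov: 30 days, starts Fri → 5 of Fri, Sat ✓
Dec: 31 days, starts Sun → 5 of Sun, Mon, Tue
Months with five Fridays: Mar, May, Aug, Nov.

4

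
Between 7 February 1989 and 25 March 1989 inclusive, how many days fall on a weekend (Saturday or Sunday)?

13

7 February 1989 is a Tuesday.
From 7 February 1989 to 25 March 1989 is 47 days inclusive.
47 = 7 × 6 + 5, so there are 6 full weeks plus 5 extra days.
Each full week contributes 2 weekend days (Sat, Sun): 6 × 2 = 12.
The 5 extra days are Tuesday, Wednesday, Thursday, Friday, Saturday — 1 of them qualifies.
Total: 12 + 1 = 13.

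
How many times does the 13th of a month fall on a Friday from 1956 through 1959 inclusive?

Friday-the-13ths by year:
1956: Jan, Apr, Jul
1957: Sep, Dec
1958: Jun
1959: Feb, Mar, Nov

9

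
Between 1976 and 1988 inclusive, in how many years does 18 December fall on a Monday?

1

Day of week of December 18 in each year:
1976: Sat, 1977: Sun, 1978: Mon ✓, 1979: Tue, 1980: Thu, 1981: Fri, 1982: Sat, 1983: Sun, 1984: Tue, 1985: Wed, 1986: Thu, 1987: Fri, 1988: Sun
Mondays: 1978.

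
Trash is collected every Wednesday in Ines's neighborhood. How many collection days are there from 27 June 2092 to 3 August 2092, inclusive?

5 Wednesdays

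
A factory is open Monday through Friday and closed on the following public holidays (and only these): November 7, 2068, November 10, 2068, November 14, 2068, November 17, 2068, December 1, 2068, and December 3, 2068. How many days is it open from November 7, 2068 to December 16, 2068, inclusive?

25

November 7, 2068 is a Wednesday.
From November 7, 2068 to December 16, 2068 is 40 days inclusive.
40 = 7 × 5 + 5, so there are 5 full weeks plus 5 extra days.
Each full week contributes 5 weekdays (Mon–Fri): 5 × 5 = 25.
The 5 extra days are Wed, Thu, Fri, Sat, Sun — 3 of them qualify.
Total: 25 + 3 = 28.
Holidays: November 7, 2068 (Wed); November 10, 2068 (Sat); November 14, 2068 (Wed); November 17, 2068 (Sat); December 1, 2068 (Sat); December 3, 2068 (Mon).
3 of the 6 holidays fall on weekdays; the rest are weekends and were already excluded.
Business days: 28 − 3 = 25.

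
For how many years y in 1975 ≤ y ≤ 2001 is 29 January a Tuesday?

3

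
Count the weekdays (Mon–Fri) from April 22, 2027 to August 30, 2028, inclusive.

355

April 22, 2027 is a Thursday.
That's 497 days from start to end, counting both.
497 = 7 × 71, so the span is exactly 71 full weeks.
Each full week contributes 5 weekdays (Mon–Fri): 71 × 5 = 355.
Total: 355.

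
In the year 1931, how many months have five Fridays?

4

A month has five Fridays exactly when Friday falls within its first (length − 28) days.
Jan: 31 days, starts Thu → 5 of Thu, Fri, Sat ✓
Feb: 28 days, starts Sun → 5 of (none)
Mar: 31 days, starts Sun → 5 of Sun, Mon, Tue
Apr: 30 days, starts Wed → 5 of Wed, Thu
May: 31 days, starts Fri → 5 of Fri, Sat, Sun ✓
Jun: 30 days, starts Mon → 5 of Mon, Tue
Jul: 31 days, starts Wed → 5 of Wed, Thu, Fri ✓
Aug: 31 days, starts Sat → 5 of Sat, Sun, Mon
Sep: 30 days, starts Tue → 5 of Tue, Wed
Oct: 31 days, starts Thu → 5 of Thu, Fri, Sat ✓
Nov: 30 days, starts Sun → 5 of Sun, Mon
Dec: 31 days, starts Tue → 5 of Tue, Wed, Thu
Months with five Fridays: Jan, May, Jul, Oct.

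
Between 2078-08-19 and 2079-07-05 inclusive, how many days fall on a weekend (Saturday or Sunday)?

92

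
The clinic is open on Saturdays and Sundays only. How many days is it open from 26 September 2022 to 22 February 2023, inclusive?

42

26 September 2022 is a Monday.
That's 150 days from start to end, counting both.
150 = 7 × 21 + 3, so there are 21 full weeks plus 3 extra days.
Each full week contributes 2 days from the set (Sat, Sun): 21 × 2 = 42.
The 3 extra days are Monday, Tuesday, Wednesday — none qualify.
Total: 42 + 0 = 42.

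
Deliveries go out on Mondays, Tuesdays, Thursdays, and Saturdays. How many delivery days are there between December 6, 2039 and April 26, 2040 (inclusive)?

December 6, 2039 is a Tuesday.
The range spans 143 days (inclusive of both endpoints).
143 = 7 × 20 + 3, so there are 20 full weeks plus 3 extra days.
Each full week contributes 4 days from the set (Mon, Tue, Thu, Sat): 20 × 4 = 80.
The 3 extra days are Tuesday, Wednesday, Thursday — 2 of them qualify.
Total: 80 + 2 = 82.

82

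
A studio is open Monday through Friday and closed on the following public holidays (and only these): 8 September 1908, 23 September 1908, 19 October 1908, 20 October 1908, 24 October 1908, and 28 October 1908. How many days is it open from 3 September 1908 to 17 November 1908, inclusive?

49 business days

3 September 1908 is a Thursday.
That's 76 days from start to end, counting both.
76 = 7 × 10 + 6, so there are 10 full weeks plus 6 extra days.
Each full week contributes 5 weekdays (Mon–Fri): 10 × 5 = 50.
The 6 extra days are Thu, Fri, Sat, Sun, Mon, Tue — 4 of them qualify.
Total: 50 + 4 = 54.
Holidays: 8 September 1908 (Tue); 23 September 1908 (Wed); 19 October 1908 (Mon); 20 October 1908 (Tue); 24 October 1908 (Sat); 28 October 1908 (Wed).
5 of the 6 holidays fall on weekdays; the rest are weekends and were already excluded.
Business days: 54 − 5 = 49.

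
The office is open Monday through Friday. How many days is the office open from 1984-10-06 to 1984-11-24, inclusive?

35 weekdays

1984-10-06 is a Saturday.
The range spans 50 days (inclusive of both endpoints).
50 = 7 × 7 + 1, so there are 7 full weeks plus 1 extra day.
Each full week contributes 5 weekdays (Mon–Fri): 7 × 5 = 35.
The 1 extra day is Saturday — none qualify.
Total: 35 + 0 = 35.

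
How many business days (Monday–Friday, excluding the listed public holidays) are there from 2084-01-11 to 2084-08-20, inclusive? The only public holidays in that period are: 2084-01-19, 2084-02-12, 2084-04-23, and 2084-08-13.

158

2084-01-11 is a Tuesday.
That's 223 days from start to end, counting both.
223 = 7 × 31 + 6, so there are 31 full weeks plus 6 extra days.
Each full week contributes 5 weekdays (Mon–Fri): 31 × 5 = 155.
The 6 extra days are Tue, Wed, Thu, Fri, Sat, Sun — 4 of them qualify.
Total: 155 + 4 = 159.
Holidays: 2084-01-19 (Wed); 2084-02-12 (Sat); 2084-04-23 (Sun); 2084-08-13 (Sun).
1 of the 4 holidays fall on weekdays; the rest are weekends and were already excluded.
Business days: 159 − 1 = 158.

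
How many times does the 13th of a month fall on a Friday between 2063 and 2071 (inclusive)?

Friday-the-13ths by year:
2063: Apr, Jul
2064: Jun
2065: Feb, Mar, Nov
2066: Aug
2067: May
2068: Jan, Apr, Jul
2069: Sep, Dec
2070: Jun
2071: Feb, Mar, Nov

17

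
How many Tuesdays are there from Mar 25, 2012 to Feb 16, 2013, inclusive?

Mar 25, 2012 is a Sunday.
From Mar 25, 2012 to Feb 16, 2013 is 329 days inclusive.
329 = 7 × 47, so the span is exactly 47 full weeks.
Each full week contributes one Tuesday: 47 so far.

47 Tuesdays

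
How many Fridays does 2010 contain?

53

1 January 2010 is a Friday.
That's 365 days from start to end, counting both.
365 = 7 × 52 + 1, so there are 52 full weeks plus 1 extra day.
Each full week contributes one Friday: 52 so far.
The 1 extra day is Friday — 1 of them qualifies.
Total: 52 + 1 = 53.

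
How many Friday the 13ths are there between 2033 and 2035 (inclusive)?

5

Friday-the-13ths by year:
2033: May
2034: Jan, Oct
2035: Apr, Jul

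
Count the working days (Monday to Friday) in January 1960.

21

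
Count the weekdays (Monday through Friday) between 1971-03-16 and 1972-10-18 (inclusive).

1971-03-16 is a Tuesday.
The range spans 583 days (inclusive of both endpoints).
583 = 7 × 83 + 2, so there are 83 full weeks plus 2 extra days.
Each full week contributes 5 weekdays (Mon–Fri): 83 × 5 = 415.
The 2 extra days are Tue, Wed — 2 of them qualify.
Total: 415 + 2 = 417.

417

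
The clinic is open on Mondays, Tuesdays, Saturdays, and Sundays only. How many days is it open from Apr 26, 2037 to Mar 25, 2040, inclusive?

609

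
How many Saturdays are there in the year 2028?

53

Jan 1, 2028 is a Saturday.
The range spans 366 days (inclusive of both endpoints).
366 = 7 × 52 + 2, so there are 52 full weeks plus 2 extra days.
Each full week contributes one Saturday: 52 so far.
The 2 extra days are Sat, Sun — 1 of them qualifies.
Total: 52 + 1 = 53.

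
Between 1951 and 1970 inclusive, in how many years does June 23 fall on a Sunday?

Day of week of June 23 in each year:
1951: Sat, 1952: Mon, 1953: Tue, 1954: Wed, 1955: Thu, 1956: Sat, 1957: Sun ✓, 1958: Mon, 1959: Tue, 1960: Thu, 1961: Fri, 1962: Sat, 1963: Sun ✓, 1964: Tue, 1965: Wed, 1966: Thu, 1967: Fri, 1968: Sun ✓, 1969: Mon, 1970: Tue
Sundays: 1957, 1963, 1968.

3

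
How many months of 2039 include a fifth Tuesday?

A month has five Tuesdays exactly when Tuesday falls within its first (length − 28) days.
Jan: 31 days, starts Sat → 5 of Sat, Sun, Mon
Feb: 28 days, starts Tue → 5 of (none)
Mar: 31 days, starts Tue → 5 of Tue, Wed, Thu ✓
Apr: 30 days, starts Fri → 5 of Fri, Sat
May: 31 days, starts Sun → 5 of Sun, Mon, Tue ✓
Jun: 30 days, starts Wed → 5 of Wed, Thu
Jul: 31 days, starts Fri → 5 of Fri, Sat, Sun
Aug: 31 days, starts Mon → 5 of Mon, Tue, Wed ✓
Sep: 30 days, starts Thu → 5 of Thu, Fri
Oct: 31 days, starts Sat → 5 of Sat, Sun, Mon
Nov: 30 days, starts Tue → 5 of Tue, Wed ✓
Dec: 31 days, starts Thu → 5 of Thu, Fri, Sat
Months with five Tuesdays: Mar, May, Aug, Nov.

4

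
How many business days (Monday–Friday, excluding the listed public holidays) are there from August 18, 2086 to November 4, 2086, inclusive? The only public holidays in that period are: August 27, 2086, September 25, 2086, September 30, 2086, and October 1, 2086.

52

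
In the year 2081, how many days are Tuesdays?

52

1 January 2081 is a Wednesday.
From 1 January 2081 to 31 December 2081 is 365 days inclusive.
365 = 7 × 52 + 1, so there are 52 full weeks plus 1 extra day.
Each full week contributes one Tuesday: 52 so far.
The 1 extra day is Wed — none qualify.
Total: 52 + 0 = 52.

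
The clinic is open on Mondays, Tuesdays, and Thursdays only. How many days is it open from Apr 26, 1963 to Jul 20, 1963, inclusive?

Apr 26, 1963 is a Friday.
From Apr 26, 1963 to Jul 20, 1963 is 86 days inclusive.
86 = 7 × 12 + 2, so there are 12 full weeks plus 2 extra days.
Each full week contributes 3 days from the set (Mon, Tue, Thu): 12 × 3 = 36.
The 2 extra days are Friday, Saturday — none qualify.
Total: 36 + 0 = 36.

36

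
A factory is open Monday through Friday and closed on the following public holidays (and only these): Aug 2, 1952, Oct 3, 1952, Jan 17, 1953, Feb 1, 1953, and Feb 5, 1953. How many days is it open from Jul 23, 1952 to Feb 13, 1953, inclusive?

Jul 23, 1952 is a Wednesday.
The range spans 206 days (inclusive of both endpoints).
206 = 7 × 29 + 3, so there are 29 full weeks plus 3 extra days.
Each full week contributes 5 weekdays (Mon–Fri): 29 × 5 = 145.
The 3 extra days are Wed, Thu, Fri — 3 of them qualify.
Total: 145 + 3 = 148.
Holidays: Aug 2, 1952 (Sat); Oct 3, 1952 (Fri); Jan 17, 1953 (Sat); Feb 1, 1953 (Sun); Feb 5, 1953 (Thu).
2 of the 5 holidays fall on weekdays; the rest are weekends and were already excluded.
Business days: 148 − 2 = 146.

146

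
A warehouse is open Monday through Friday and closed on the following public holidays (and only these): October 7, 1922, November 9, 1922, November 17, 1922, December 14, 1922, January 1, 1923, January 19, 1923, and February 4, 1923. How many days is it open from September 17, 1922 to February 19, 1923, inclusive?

September 17, 1922 is a Sunday.
That's 156 days from start to end, counting both.
156 = 7 × 22 + 2, so there are 22 full weeks plus 2 extra days.
Each full week contributes 5 weekdays (Mon–Fri): 22 × 5 = 110.
The 2 extra days are Sunday, Monday — 1 of them qualifies.
Total: 110 + 1 = 111.
Holidays: October 7, 1922 (Sat); November 9, 1922 (Thu); November 17, 1922 (Fri); December 14, 1922 (Thu); January 1, 1923 (Mon); January 19, 1923 (Fri); February 4, 1923 (Sun).
5 of the 7 holidays fall on weekdays; the rest are weekends and were already excluded.
Business days: 111 − 5 = 106.

106 working days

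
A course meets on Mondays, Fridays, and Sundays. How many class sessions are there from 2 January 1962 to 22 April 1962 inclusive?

47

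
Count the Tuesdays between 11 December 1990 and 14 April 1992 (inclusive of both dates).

11 December 1990 is a Tuesday.
That's 491 days from start to end, counting both.
491 = 7 × 70 + 1, so there are 70 full weeks plus 1 extra day.
Each full week contributes one Tuesday: 70 so far.
The 1 extra day is Tuesday — 1 of them qualifies.
Total: 70 + 1 = 71.

71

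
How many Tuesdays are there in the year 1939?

1 January 1939 is a Sunday.
From 1 January 1939 to 31 December 1939 is 365 days inclusive.
365 = 7 × 52 + 1, so there are 52 full weeks plus 1 extra day.
Each full week contributes one Tuesday: 52 so far.
The 1 extra day is Sunday — none qualify.
Total: 52 + 0 = 52.

52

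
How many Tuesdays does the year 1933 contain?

52

Jan 1, 1933 is a Sunday.
That's 365 days from start to end, counting both.
365 = 7 × 52 + 1, so there are 52 full weeks plus 1 extra day.
Each full week contributes one Tuesday: 52 so far.
The 1 extra day is Sunday — none qualify.
Total: 52 + 0 = 52.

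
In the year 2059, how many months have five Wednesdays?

A month has five Wednesdays exactly when Wednesday falls within its first (length − 28) days.
Jan: 31 days, starts Wed → 5 of Wed, Thu, Fri ✓
Feb: 28 days, starts Sat → 5 of (none)
Mar: 31 days, starts Sat → 5 of Sat, Sun, Mon
Apr: 30 days, starts Tue → 5 of Tue, Wed ✓
May: 31 days, starts Thu → 5 of Thu, Fri, Sat
Jun: 30 days, starts Sun → 5 of Sun, Mon
Jul: 31 days, starts Tue → 5 of Tue, Wed, Thu ✓
Aug: 31 days, starts Fri → 5 of Fri, Sat, Sun
Sep: 30 days, starts Mon → 5 of Mon, Tue
Oct: 31 days, starts Wed → 5 of Wed, Thu, Fri ✓
Nov: 30 days, starts Sat → 5 of Sat, Sun
Dec: 31 days, starts Mon → 5 of Mon, Tue, Wed ✓
Months with five Wednesdays: Jan, Apr, Jul, Oct, Dec.

5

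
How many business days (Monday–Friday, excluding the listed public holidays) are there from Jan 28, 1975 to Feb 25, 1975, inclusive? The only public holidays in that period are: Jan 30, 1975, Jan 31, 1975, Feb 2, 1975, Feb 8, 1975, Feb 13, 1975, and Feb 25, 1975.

Jan 28, 1975 is a Tuesday.
That's 29 days from start to end, counting both.
29 = 7 × 4 + 1, so there are 4 full weeks plus 1 extra day.
Each full week contributes 5 weekdays (Mon–Fri): 4 × 5 = 20.
The 1 extra day is Tue — 1 of them qualifies.
Total: 20 + 1 = 21.
Holidays: Jan 30, 1975 (Thu); Jan 31, 1975 (Fri); Feb 2, 1975 (Sun); Feb 8, 1975 (Sat); Feb 13, 1975 (Thu); Feb 25, 1975 (Tue).
4 of the 6 holidays fall on weekdays; the rest are weekends and were already excluded.
Business days: 21 − 4 = 17.

17 business days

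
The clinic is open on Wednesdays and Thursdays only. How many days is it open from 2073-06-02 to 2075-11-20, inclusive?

2073-06-02 is a Friday.
From 2073-06-02 to 2075-11-20 is 902 days inclusive.
902 = 7 × 128 + 6, so there are 128 full weeks plus 6 extra days.
Each full week contributes 2 days from the set (Wed, Thu): 128 × 2 = 256.
The 6 extra days are Fri, Sat, Sun, Mon, Tue, Wed — 1 of them qualifies.
Total: 256 + 1 = 257.

257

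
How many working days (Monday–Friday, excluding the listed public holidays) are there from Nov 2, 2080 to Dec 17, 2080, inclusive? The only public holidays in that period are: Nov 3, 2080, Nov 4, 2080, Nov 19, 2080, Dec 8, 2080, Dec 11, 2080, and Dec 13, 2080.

28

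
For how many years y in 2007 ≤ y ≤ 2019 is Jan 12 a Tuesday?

Day of week of January 12 in each year:
2007: Fri, 2008: Sat, 2009: Mon, 2010: Tue ✓, 2011: Wed, 2012: Thu, 2013: Sat, 2014: Sun, 2015: Mon, 2016: Tue ✓, 2017: Thu, 2018: Fri, 2019: Sat
Tuesdays: 2010, 2016.

2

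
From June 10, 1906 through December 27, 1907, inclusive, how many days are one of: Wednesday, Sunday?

162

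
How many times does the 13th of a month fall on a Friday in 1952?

The 13th falls on a Friday when the month's 13th has weekday Fri.
Jan 13 is Sun; Feb 13 is Wed; Mar 13 is Thu; Apr 13 is Sun; May 13 is Tue; Jun 13 is Fri ✓; Jul 13 is Sun; Aug 13 is Wed; Sep 13 is Sat; Oct 13 is Mon; Nov 13 is Thu; Dec 13 is Sat.
Friday the 13ths: Jun.

1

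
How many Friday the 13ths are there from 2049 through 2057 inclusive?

14

Friday-the-13ths by year:
2049: Aug
2050: May
2051: Jan, Oct
2052: Sep, Dec
2053: Jun
2054: Feb, Mar, Nov
2055: Aug
2056: Oct
2057: Apr, Jul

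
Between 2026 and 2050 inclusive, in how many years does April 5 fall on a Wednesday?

Day of week of April 5 in each year:
2026: Sun, 2027: Mon, 2028: Wed ✓, 2029: Thu, 2030: Fri, 2031: Sat, 2032: Mon, 2033: Tue, 2034: Wed ✓, 2035: Thu, 2036: Sat, 2037: Sun, 2038: Mon, 2039: Tue, 2040: Thu, 2041: Fri, 2042: Sat, 2043: Sun, 2044: Tue, 2045: Wed ✓, 2046: Thu, 2047: Fri, 2048: Sun, 2049: Mon, 2050: Tue
Wednesdays: 2028, 2034, 2045.

3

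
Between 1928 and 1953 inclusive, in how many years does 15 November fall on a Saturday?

4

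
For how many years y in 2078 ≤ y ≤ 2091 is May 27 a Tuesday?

2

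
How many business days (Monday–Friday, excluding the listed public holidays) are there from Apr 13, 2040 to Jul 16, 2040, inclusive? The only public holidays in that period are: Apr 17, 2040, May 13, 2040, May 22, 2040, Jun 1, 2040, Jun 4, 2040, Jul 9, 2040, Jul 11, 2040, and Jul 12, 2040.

60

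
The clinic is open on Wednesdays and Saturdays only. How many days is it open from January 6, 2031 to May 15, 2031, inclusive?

37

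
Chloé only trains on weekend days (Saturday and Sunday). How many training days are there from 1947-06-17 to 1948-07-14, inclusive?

112

1947-06-17 is a Tuesday.
From 1947-06-17 to 1948-07-14 is 394 days inclusive.
394 = 7 × 56 + 2, so there are 56 full weeks plus 2 extra days.
Each full week contributes 2 weekend days (Sat, Sun): 56 × 2 = 112.
The 2 extra days are Tuesday, Wednesday — none qualify.
Total: 112 + 0 = 112.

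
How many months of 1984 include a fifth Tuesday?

A month has five Tuesdays exactly when Tuesday falls within its first (length − 28) days.
Jan: 31 days, starts Sun → 5 of Sun, Mon, Tue ✓
Feb: 29 days, starts Wed → 5 of Wed
Mar: 31 days, starts Thu → 5 of Thu, Fri, Sat
Apr: 30 days, starts Sun → 5 of Sun, Mon
May: 31 days, starts Tue → 5 of Tue, Wed, Thu ✓
Jun: 30 days, starts Fri → 5 of Fri, Sat
Jul: 31 days, starts Sun → 5 of Sun, Mon, Tue ✓
Aug: 31 days, starts Wed → 5 of Wed, Thu, Fri
Sep: 30 days, starts Sat → 5 of Sat, Sun
Oct: 31 days, starts Mon → 5 of Mon, Tue, Wed ✓
Nov: 30 days, starts Thu → 5 of Thu, Fri
Dec: 31 days, starts Sat → 5 of Sat, Sun, Mon
Months with five Tuesdays: Jan, May, Jul, Oct.

4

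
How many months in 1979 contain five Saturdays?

4

A month has five Saturdays exactly when Saturday falls within its first (length − 28) days.
Jan: 31 days, starts Mon → 5 of Mon, Tue, Wed
Feb: 28 days, starts Thu → 5 of (none)
Mar: 31 days, starts Thu → 5 of Thu, Fri, Sat ✓
Apr: 30 days, starts Sun → 5 of Sun, Mon
May: 31 days, starts Tue → 5 of Tue, Wed, Thu
Jun: 30 days, starts Fri → 5 of Fri, Sat ✓
Jul: 31 days, starts Sun → 5 of Sun, Mon, Tue
Aug: 31 days, starts Wed → 5 of Wed, Thu, Fri
Sep: 30 days, starts Sat → 5 of Sat, Sun ✓
Oct: 31 days, starts Mon → 5 of Mon, Tue, Wed
Nov: 30 days, starts Thu → 5 of Thu, Fri
Dec: 31 days, starts Sat → 5 of Sat, Sun, Mon ✓
Months with five Saturdays: Mar, Jun, Sep, Dec.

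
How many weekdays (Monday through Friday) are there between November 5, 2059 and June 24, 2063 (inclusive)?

948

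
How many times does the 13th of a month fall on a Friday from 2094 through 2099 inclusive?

Friday-the-13ths by year:
2094: Aug
2095: May
2096: Jan, Apr, Jul
2097: Sep, Dec
2098: Jun
2099: Feb, Mar, Nov

11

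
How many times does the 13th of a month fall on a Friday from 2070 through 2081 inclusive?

20

Friday-the-13ths by year:
2070: Jun
2071: Feb, Mar, Nov
2072: May
2073: Jan, Oct
2074: Apr, Jul
2075: Sep, Dec
2076: Mar, Nov
2077: Aug
2078: May
2079: Jan, Oct
2080: Sep, Dec
2081: Jun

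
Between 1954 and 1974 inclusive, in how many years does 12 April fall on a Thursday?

3

Day of week of April 12 in each year:
1954: Mon, 1955: Tue, 1956: Thu ✓, 1957: Fri, 1958: Sat, 1959: Sun, 1960: Tue, 1961: Wed, 1962: Thu ✓, 1963: Fri, 1964: Sun, 1965: Mon, 1966: Tue, 1967: Wed, 1968: Fri, 1969: Sat, 1970: Sun, 1971: Mon, 1972: Wed, 1973: Thu ✓, 1974: Fri
Thursdays: 1956, 1962, 1973.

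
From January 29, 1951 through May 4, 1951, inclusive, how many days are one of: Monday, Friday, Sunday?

January 29, 1951 is a Monday.
From January 29, 1951 to May 4, 1951 is 96 days inclusive.
96 = 7 × 13 + 5, so there are 13 full weeks plus 5 extra days.
Each full week contributes 3 days from the set (Mon, Fri, Sun): 13 × 3 = 39.
The 5 extra days are Monday, Tuesday, Wednesday, Thursday, Friday — 2 of them qualify.
Total: 39 + 2 = 41.

41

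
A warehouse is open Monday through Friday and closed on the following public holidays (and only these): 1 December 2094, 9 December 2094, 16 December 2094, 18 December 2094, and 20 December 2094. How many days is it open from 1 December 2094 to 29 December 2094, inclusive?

17

1 December 2094 is a Wednesday.
From 1 December 2094 to 29 December 2094 is 29 days inclusive.
29 = 7 × 4 + 1, so there are 4 full weeks plus 1 extra day.
Each full week contributes 5 weekdays (Mon–Fri): 4 × 5 = 20.
The 1 extra day is Wednesday — 1 of them qualifies.
Total: 20 + 1 = 21.
Holidays: 1 December 2094 (Wed); 9 December 2094 (Thu); 16 December 2094 (Thu); 18 December 2094 (Sat); 20 December 2094 (Mon).
4 of the 5 holidays fall on weekdays; the rest are weekends and were already excluded.
Business days: 21 − 4 = 17.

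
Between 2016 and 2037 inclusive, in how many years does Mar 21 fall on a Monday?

3

Day of week of March 21 in each year:
2016: Mon ✓, 2017: Tue, 2018: Wed, 2019: Thu, 2020: Sat, 2021: Sun, 2022: Mon ✓, 2023: Tue, 2024: Thu, 2025: Fri, 2026: Sat, 2027: Sun, 2028: Tue, 2029: Wed, 2030: Thu, 2031: Fri, 2032: Sun, 2033: Mon ✓, 2034: Tue, 2035: Wed, 2036: Fri, 2037: Sat
Mondays: 2016, 2022, 2033.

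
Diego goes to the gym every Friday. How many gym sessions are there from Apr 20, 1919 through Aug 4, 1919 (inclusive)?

Apr 20, 1919 is a Sunday.
From Apr 20, 1919 to Aug 4, 1919 is 107 days inclusive.
107 = 7 × 15 + 2, so there are 15 full weeks plus 2 extra days.
Each full week contributes one Friday: 15 so far.
The 2 extra days are Sun, Mon — none qualify.
Total: 15 + 0 = 15.

15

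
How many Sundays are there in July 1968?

July 1, 1968 is a Monday.
That's 31 days from start to end, counting both.
31 = 7 × 4 + 3, so there are 4 full weeks plus 3 extra days.
Each full week contributes one Sunday: 4 so far.
The 3 extra days are Monday, Tuesday, Wednesday — none qualify.
Total: 4 + 0 = 4.

4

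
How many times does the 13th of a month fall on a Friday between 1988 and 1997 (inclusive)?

16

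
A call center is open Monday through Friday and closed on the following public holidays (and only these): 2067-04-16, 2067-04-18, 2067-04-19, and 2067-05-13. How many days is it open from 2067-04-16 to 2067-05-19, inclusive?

21

2067-04-16 is a Saturday.
The range spans 34 days (inclusive of both endpoints).
34 = 7 × 4 + 6, so there are 4 full weeks plus 6 extra days.
Each full week contributes 5 weekdays (Mon–Fri): 4 × 5 = 20.
The 6 extra days are Sat, Sun, Mon, Tue, Wed, Thu — 4 of them qualify.
Total: 20 + 4 = 24.
Holidays: 2067-04-16 (Sat); 2067-04-18 (Mon); 2067-04-19 (Tue); 2067-05-13 (Fri).
3 of the 4 holidays fall on weekdays; the rest are weekends and were already excluded.
Business days: 24 − 3 = 21.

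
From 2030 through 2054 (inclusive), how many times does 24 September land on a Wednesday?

4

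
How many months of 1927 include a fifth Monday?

4

A month has five Mondays exactly when Monday falls within its first (length − 28) days.
Jan: 31 days, starts Sat → 5 of Sat, Sun, Mon ✓
Feb: 28 days, starts Tue → 5 of (none)
Mar: 31 days, starts Tue → 5 of Tue, Wed, Thu
Apr: 30 days, starts Fri → 5 of Fri, Sat
May: 31 days, starts Sun → 5 of Sun, Mon, Tue ✓
Jun: 30 days, starts Wed → 5 of Wed, Thu
Jul: 31 days, starts Fri → 5 of Fri, Sat, Sun
Aug: 31 days, starts Mon → 5 of Mon, Tue, Wed ✓
Sep: 30 days, starts Thu → 5 of Thu, Fri
Oct: 31 days, starts Sat → 5 of Sat, Sun, Mon ✓
Nov: 30 days, starts Tue → 5 of Tue, Wed
Dec: 31 days, starts Thu → 5 of Thu, Fri, Sat
Months with five Mondays: Jan, May, Aug, Oct.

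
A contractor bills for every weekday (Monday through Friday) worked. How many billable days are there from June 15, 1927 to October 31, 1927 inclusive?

June 15, 1927 is a Wednesday.
The range spans 139 days (inclusive of both endpoints).
139 = 7 × 19 + 6, so there are 19 full weeks plus 6 extra days.
Each full week contributes 5 weekdays (Mon–Fri): 19 × 5 = 95.
The 6 extra days are Wednesday, Thursday, Friday, Saturday, Sunday, Monday — 4 of them qualify.
Total: 95 + 4 = 99.

99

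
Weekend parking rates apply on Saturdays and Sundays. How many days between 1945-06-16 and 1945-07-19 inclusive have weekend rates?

10

1945-06-16 is a Saturday.
From 1945-06-16 to 1945-07-19 is 34 days inclusive.
34 = 7 × 4 + 6, so there are 4 full weeks plus 6 extra days.
Each full week contributes 2 weekend days (Sat, Sun): 4 × 2 = 8.
The 6 extra days are Saturday, Sunday, Monday, Tuesday, Wednesday, Thursday — 2 of them qualify.
Total: 8 + 2 = 10.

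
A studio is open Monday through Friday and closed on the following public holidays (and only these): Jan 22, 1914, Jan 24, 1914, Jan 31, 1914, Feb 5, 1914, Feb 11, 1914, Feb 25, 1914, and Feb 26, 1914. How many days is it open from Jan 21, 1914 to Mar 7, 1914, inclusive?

28 working days

Jan 21, 1914 is a Wednesday.
From Jan 21, 1914 to Mar 7, 1914 is 46 days inclusive.
46 = 7 × 6 + 4, so there are 6 full weeks plus 4 extra days.
Each full week contributes 5 weekdays (Mon–Fri): 6 × 5 = 30.
The 4 extra days are Wed, Thu, Fri, Sat — 3 of them qualify.
Total: 30 + 3 = 33.
Holidays: Jan 22, 1914 (Thu); Jan 24, 1914 (Sat); Jan 31, 1914 (Sat); Feb 5, 1914 (Thu); Feb 11, 1914 (Wed); Feb 25, 1914 (Wed); Feb 26, 1914 (Thu).
5 of the 7 holidays fall on weekdays; the rest are weekends and were already excluded.
Business days: 33 − 5 = 28.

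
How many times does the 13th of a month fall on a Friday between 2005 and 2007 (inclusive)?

5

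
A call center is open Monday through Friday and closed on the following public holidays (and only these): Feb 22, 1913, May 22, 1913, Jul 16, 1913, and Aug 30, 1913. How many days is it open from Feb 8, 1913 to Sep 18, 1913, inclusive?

157 working days

Feb 8, 1913 is a Saturday.
The range spans 223 days (inclusive of both endpoints).
223 = 7 × 31 + 6, so there are 31 full weeks plus 6 extra days.
Each full week contributes 5 weekdays (Mon–Fri): 31 × 5 = 155.
The 6 extra days are Saturday, Sunday, Monday, Tuesday, Wednesday, Thursday — 4 of them qualify.
Total: 155 + 4 = 159.
Holidays: Feb 22, 1913 (Sat); May 22, 1913 (Thu); Jul 16, 1913 (Wed); Aug 30, 1913 (Sat).
2 of the 4 holidays fall on weekdays; the rest are weekends and were already excluded.
Business days: 159 − 2 = 157.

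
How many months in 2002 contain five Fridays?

4

A month has five Fridays exactly when Friday falls within its first (length − 28) days.
Jan: 31 days, starts Tue → 5 of Tue, Wed, Thu
Feb: 28 days, starts Fri → 5 of (none)
Mar: 31 days, starts Fri → 5 of Fri, Sat, Sun ✓
Apr: 30 days, starts Mon → 5 of Mon, Tue
May: 31 days, starts Wed → 5 of Wed, Thu, Fri ✓
Jun: 30 days, starts Sat → 5 of Sat, Sun
Jul: 31 days, starts Mon → 5 of Mon, Tue, Wed
Aug: 31 days, starts Thu → 5 of Thu, Fri, Sat ✓
Sep: 30 days, starts Sun → 5 of Sun, Mon
Oct: 31 days, starts Tue → 5 of Tue, Wed, Thu
Nov: 30 days, starts Fri → 5 of Fri, Sat ✓
Dec: 31 days, starts Sun → 5 of Sun, Mon, Tue
Months with five Fridays: Mar, May, Aug, Nov.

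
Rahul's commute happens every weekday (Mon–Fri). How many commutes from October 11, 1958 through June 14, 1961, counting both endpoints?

October 11, 1958 is a Saturday.
From October 11, 1958 to June 14, 1961 is 978 days inclusive.
978 = 7 × 139 + 5, so there are 139 full weeks plus 5 extra days.
Each full week contributes 5 weekdays (Mon–Fri): 139 × 5 = 695.
The 5 extra days are Sat, Sun, Mon, Tue, Wed — 3 of them qualify.
Total: 695 + 3 = 698.

698 weekdays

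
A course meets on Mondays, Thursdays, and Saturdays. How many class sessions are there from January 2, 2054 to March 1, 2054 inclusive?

January 2, 2054 is a Friday.
The range spans 59 days (inclusive of both endpoints).
59 = 7 × 8 + 3, so there are 8 full weeks plus 3 extra days.
Each full week contributes 3 days from the set (Mon, Thu, Sat): 8 × 3 = 24.
The 3 extra days are Friday, Saturday, Sunday — 1 of them qualifies.
Total: 24 + 1 = 25.

25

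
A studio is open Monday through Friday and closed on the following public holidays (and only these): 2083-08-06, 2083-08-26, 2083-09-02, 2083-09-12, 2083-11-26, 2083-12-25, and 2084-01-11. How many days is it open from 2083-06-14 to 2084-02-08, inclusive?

2083-06-14 is a Monday.
That's 240 days from start to end, counting both.
240 = 7 × 34 + 2, so there are 34 full weeks plus 2 extra days.
Each full week contributes 5 weekdays (Mon–Fri): 34 × 5 = 170.
The 2 extra days are Mon, Tue — 2 of them qualify.
Total: 170 + 2 = 172.
Holidays: 2083-08-06 (Fri); 2083-08-26 (Thu); 2083-09-02 (Thu); 2083-09-12 (Sun); 2083-11-26 (Fri); 2083-12-25 (Sat); 2084-01-11 (Tue).
5 of the 7 holidays fall on weekdays; the rest are weekends and were already excluded.
Business days: 172 − 5 = 167.

167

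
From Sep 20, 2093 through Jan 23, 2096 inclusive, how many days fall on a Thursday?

122

Sep 20, 2093 is a Sunday.
That's 856 days from start to end, counting both.
856 = 7 × 122 + 2, so there are 122 full weeks plus 2 extra days.
Each full week contributes one Thursday: 122 so far.
The 2 extra days are Sun, Mon — none qualify.
Total: 122 + 0 = 122.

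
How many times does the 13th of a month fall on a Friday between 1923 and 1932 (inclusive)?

Friday-the-13ths by year:
1923: Apr, Jul
1924: Jun
1925: Feb, Mar, Nov
1926: Aug
1927: May
1928: Jan, Apr, Jul
1929: Sep, Dec
1930: Jun
1931: Feb, Mar, Nov
1932: May

18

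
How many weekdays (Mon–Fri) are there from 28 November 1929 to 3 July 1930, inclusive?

156 weekdays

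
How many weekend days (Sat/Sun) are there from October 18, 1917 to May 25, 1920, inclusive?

272

October 18, 1917 is a Thursday.
The range spans 951 days (inclusive of both endpoints).
951 = 7 × 135 + 6, so there are 135 full weeks plus 6 extra days.
Each full week contributes 2 weekend days (Sat, Sun): 135 × 2 = 270.
The 6 extra days are Thu, Fri, Sat, Sun, Mon, Tue — 2 of them qualify.
Total: 270 + 2 = 272.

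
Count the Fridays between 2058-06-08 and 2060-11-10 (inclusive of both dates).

2058-06-08 is a Saturday.
The range spans 887 days (inclusive of both endpoints).
887 = 7 × 126 + 5, so there are 126 full weeks plus 5 extra days.
Each full week contributes one Friday: 126 so far.
The 5 extra days are Sat, Sun, Mon, Tue, Wed — none qualify.
Total: 126 + 0 = 126.

126 Fridays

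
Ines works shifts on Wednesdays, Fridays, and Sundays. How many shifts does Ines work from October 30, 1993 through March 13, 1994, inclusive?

58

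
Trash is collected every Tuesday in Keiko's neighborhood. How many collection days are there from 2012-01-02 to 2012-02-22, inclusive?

2012-01-02 is a Monday.
From 2012-01-02 to 2012-02-22 is 52 days inclusive.
52 = 7 × 7 + 3, so there are 7 full weeks plus 3 extra days.
Each full week contributes one Tuesday: 7 so far.
The 3 extra days are Mon, Tue, Wed — 1 of them qualifies.
Total: 7 + 1 = 8.

8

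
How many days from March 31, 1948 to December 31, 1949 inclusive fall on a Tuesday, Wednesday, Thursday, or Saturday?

March 31, 1948 is a Wednesday.
The range spans 641 days (inclusive of both endpoints).
641 = 7 × 91 + 4, so there are 91 full weeks plus 4 extra days.
Each full week contributes 4 days from the set (Tue, Wed, Thu, Sat): 91 × 4 = 364.
The 4 extra days are Wed, Thu, Fri, Sat — 3 of them qualify.
Total: 364 + 3 = 367.

367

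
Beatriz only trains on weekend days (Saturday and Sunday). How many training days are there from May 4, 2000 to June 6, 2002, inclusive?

218

May 4, 2000 is a Thursday.
The range spans 764 days (inclusive of both endpoints).
764 = 7 × 109 + 1, so there are 109 full weeks plus 1 extra day.
Each full week contributes 2 weekend days (Sat, Sun): 109 × 2 = 218.
The 1 extra day is Thu — none qualify.
Total: 218 + 0 = 218.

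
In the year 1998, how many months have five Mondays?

4

A month has five Mondays exactly when Monday falls within its first (length − 28) days.
Jan: 31 days, starts Thu → 5 of Thu, Fri, Sat
Feb: 28 days, starts Sun → 5 of (none)
Mar: 31 days, starts Sun → 5 of Sun, Mon, Tue ✓
Apr: 30 days, starts Wed → 5 of Wed, Thu
May: 31 days, starts Fri → 5 of Fri, Sat, Sun
Jun: 30 days, starts Mon → 5 of Mon, Tue ✓
Jul: 31 days, starts Wed → 5 of Wed, Thu, Fri
Aug: 31 days, starts Sat → 5 of Sat, Sun, Mon ✓
Sep: 30 days, starts Tue → 5 of Tue, Wed
Oct: 31 days, starts Thu → 5 of Thu, Fri, Sat
Nov: 30 days, starts Sun → 5 of Sun, Mon ✓
Dec: 31 days, starts Tue → 5 of Tue, Wed, Thu
Months with five Mondays: Mar, Jun, Aug, Nov.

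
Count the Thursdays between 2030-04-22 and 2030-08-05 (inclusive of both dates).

15 Thursdays

2030-04-22 is a Monday.
The range spans 106 days (inclusive of both endpoints).
106 = 7 × 15 + 1, so there are 15 full weeks plus 1 extra day.
Each full week contributes one Thursday: 15 so far.
The 1 extra day is Mon — none qualify.
Total: 15 + 0 = 15.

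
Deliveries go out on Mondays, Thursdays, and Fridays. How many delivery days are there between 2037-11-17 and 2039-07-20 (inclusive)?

2037-11-17 is a Tuesday.
The range spans 611 days (inclusive of both endpoints).
611 = 7 × 87 + 2, so there are 87 full weeks plus 2 extra days.
Each full week contributes 3 days from the set (Mon, Thu, Fri): 87 × 3 = 261.
The 2 extra days are Tuesday, Wednesday — none qualify.
Total: 261 + 0 = 261.

261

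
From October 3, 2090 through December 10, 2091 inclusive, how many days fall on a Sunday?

62

October 3, 2090 is a Tuesday.
From October 3, 2090 to December 10, 2091 is 434 days inclusive.
434 = 7 × 62, so the span is exactly 62 full weeks.
Each full week contributes one Sunday: 62 so far.
Total: 62.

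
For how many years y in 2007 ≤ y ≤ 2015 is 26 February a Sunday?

Day of week of February 26 in each year:
2007: Mon, 2008: Tue, 2009: Thu, 2010: Fri, 2011: Sat, 2012: Sun ✓, 2013: Tue, 2014: Wed, 2015: Thu
Sundays: 2012.

1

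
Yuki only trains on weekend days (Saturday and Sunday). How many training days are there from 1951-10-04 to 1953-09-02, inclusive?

1951-10-04 is a Thursday.
That's 700 days from start to end, counting both.
700 = 7 × 100, so the span is exactly 100 full weeks.
Each full week contributes 2 weekend days (Sat, Sun): 100 × 2 = 200.

200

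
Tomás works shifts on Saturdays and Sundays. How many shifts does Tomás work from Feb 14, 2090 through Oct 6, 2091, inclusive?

171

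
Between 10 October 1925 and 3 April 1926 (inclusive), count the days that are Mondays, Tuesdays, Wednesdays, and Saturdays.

101

10 October 1925 is a Saturday.
That's 176 days from start to end, counting both.
176 = 7 × 25 + 1, so there are 25 full weeks plus 1 extra day.
Each full week contributes 4 days from the set (Mon, Tue, Wed, Sat): 25 × 4 = 100.
The 1 extra day is Saturday — 1 of them qualifies.
Total: 100 + 1 = 101.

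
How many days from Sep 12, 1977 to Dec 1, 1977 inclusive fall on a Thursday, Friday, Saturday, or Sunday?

45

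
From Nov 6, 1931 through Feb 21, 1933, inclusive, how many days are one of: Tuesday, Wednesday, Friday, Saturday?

271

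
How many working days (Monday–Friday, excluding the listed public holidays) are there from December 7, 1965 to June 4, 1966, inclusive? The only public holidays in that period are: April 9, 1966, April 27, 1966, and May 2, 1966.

127 working days

December 7, 1965 is a Tuesday.
The range spans 180 days (inclusive of both endpoints).
180 = 7 × 25 + 5, so there are 25 full weeks plus 5 extra days.
Each full week contributes 5 weekdays (Mon–Fri): 25 × 5 = 125.
The 5 extra days are Tue, Wed, Thu, Fri, Sat — 4 of them qualify.
Total: 125 + 4 = 129.
Holidays: April 9, 1966 (Sat); April 27, 1966 (Wed); May 2, 1966 (Mon).
2 of the 3 holidays fall on weekdays; the rest are weekends and were already excluded.
Business days: 129 − 2 = 127.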